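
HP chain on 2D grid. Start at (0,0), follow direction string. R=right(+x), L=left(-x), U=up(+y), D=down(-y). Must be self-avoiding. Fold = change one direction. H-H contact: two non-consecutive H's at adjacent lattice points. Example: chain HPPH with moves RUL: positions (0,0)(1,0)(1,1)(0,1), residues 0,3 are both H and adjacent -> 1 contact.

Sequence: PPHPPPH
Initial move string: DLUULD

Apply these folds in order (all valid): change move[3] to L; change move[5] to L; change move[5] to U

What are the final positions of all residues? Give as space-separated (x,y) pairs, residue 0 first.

Answer: (0,0) (0,-1) (-1,-1) (-1,0) (-2,0) (-3,0) (-3,1)

Derivation:
Initial moves: DLUULD
Fold: move[3]->L => DLULLD (positions: [(0, 0), (0, -1), (-1, -1), (-1, 0), (-2, 0), (-3, 0), (-3, -1)])
Fold: move[5]->L => DLULLL (positions: [(0, 0), (0, -1), (-1, -1), (-1, 0), (-2, 0), (-3, 0), (-4, 0)])
Fold: move[5]->U => DLULLU (positions: [(0, 0), (0, -1), (-1, -1), (-1, 0), (-2, 0), (-3, 0), (-3, 1)])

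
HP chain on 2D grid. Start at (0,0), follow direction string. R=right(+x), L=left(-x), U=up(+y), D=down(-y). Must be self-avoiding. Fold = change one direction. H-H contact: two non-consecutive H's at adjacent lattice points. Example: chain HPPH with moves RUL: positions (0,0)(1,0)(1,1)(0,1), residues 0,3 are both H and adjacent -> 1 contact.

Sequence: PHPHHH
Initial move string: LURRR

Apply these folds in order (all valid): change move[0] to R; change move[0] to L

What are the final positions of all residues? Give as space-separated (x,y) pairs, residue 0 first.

Initial moves: LURRR
Fold: move[0]->R => RURRR (positions: [(0, 0), (1, 0), (1, 1), (2, 1), (3, 1), (4, 1)])
Fold: move[0]->L => LURRR (positions: [(0, 0), (-1, 0), (-1, 1), (0, 1), (1, 1), (2, 1)])

Answer: (0,0) (-1,0) (-1,1) (0,1) (1,1) (2,1)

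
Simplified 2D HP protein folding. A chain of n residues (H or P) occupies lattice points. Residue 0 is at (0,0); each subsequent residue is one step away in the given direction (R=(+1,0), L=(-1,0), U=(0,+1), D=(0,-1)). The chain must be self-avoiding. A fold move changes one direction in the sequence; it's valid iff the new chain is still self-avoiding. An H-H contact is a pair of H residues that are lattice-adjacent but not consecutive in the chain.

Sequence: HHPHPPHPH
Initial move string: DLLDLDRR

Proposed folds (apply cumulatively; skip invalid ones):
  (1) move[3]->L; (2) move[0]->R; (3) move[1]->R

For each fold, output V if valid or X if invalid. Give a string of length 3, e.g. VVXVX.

Initial: DLLDLDRR -> [(0, 0), (0, -1), (-1, -1), (-2, -1), (-2, -2), (-3, -2), (-3, -3), (-2, -3), (-1, -3)]
Fold 1: move[3]->L => DLLLLDRR VALID
Fold 2: move[0]->R => RLLLLDRR INVALID (collision), skipped
Fold 3: move[1]->R => DRLLLDRR INVALID (collision), skipped

Answer: VXX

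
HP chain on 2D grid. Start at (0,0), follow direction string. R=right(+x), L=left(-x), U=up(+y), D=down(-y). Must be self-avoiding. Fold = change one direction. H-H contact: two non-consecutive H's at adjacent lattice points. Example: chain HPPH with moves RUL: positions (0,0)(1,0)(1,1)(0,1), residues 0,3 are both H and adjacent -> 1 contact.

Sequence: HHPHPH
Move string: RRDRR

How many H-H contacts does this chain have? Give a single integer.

Positions: [(0, 0), (1, 0), (2, 0), (2, -1), (3, -1), (4, -1)]
No H-H contacts found.

Answer: 0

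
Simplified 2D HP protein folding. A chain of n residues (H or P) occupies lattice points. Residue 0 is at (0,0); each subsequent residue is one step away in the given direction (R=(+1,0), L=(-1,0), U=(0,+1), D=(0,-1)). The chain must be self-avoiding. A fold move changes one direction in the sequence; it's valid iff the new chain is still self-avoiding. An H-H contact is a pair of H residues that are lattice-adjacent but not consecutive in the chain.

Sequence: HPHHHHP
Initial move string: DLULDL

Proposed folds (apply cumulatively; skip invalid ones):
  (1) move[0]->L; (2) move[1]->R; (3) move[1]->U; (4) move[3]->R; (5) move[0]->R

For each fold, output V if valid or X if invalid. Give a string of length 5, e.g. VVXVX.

Answer: VXVXV

Derivation:
Initial: DLULDL -> [(0, 0), (0, -1), (-1, -1), (-1, 0), (-2, 0), (-2, -1), (-3, -1)]
Fold 1: move[0]->L => LLULDL VALID
Fold 2: move[1]->R => LRULDL INVALID (collision), skipped
Fold 3: move[1]->U => LUULDL VALID
Fold 4: move[3]->R => LUURDL INVALID (collision), skipped
Fold 5: move[0]->R => RUULDL VALID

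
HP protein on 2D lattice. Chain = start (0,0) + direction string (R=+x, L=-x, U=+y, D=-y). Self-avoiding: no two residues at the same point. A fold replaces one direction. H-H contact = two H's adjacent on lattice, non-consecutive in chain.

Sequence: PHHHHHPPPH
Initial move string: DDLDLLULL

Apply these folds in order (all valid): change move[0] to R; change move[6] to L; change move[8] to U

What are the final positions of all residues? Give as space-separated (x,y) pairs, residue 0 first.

Answer: (0,0) (1,0) (1,-1) (0,-1) (0,-2) (-1,-2) (-2,-2) (-3,-2) (-4,-2) (-4,-1)

Derivation:
Initial moves: DDLDLLULL
Fold: move[0]->R => RDLDLLULL (positions: [(0, 0), (1, 0), (1, -1), (0, -1), (0, -2), (-1, -2), (-2, -2), (-2, -1), (-3, -1), (-4, -1)])
Fold: move[6]->L => RDLDLLLLL (positions: [(0, 0), (1, 0), (1, -1), (0, -1), (0, -2), (-1, -2), (-2, -2), (-3, -2), (-4, -2), (-5, -2)])
Fold: move[8]->U => RDLDLLLLU (positions: [(0, 0), (1, 0), (1, -1), (0, -1), (0, -2), (-1, -2), (-2, -2), (-3, -2), (-4, -2), (-4, -1)])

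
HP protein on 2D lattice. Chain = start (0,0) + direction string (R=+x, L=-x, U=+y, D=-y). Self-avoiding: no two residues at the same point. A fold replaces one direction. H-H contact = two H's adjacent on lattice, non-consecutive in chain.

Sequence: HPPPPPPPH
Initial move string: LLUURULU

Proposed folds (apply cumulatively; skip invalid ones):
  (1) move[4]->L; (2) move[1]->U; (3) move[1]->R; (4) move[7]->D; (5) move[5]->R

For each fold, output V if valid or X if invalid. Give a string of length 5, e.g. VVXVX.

Answer: VVXVX

Derivation:
Initial: LLUURULU -> [(0, 0), (-1, 0), (-2, 0), (-2, 1), (-2, 2), (-1, 2), (-1, 3), (-2, 3), (-2, 4)]
Fold 1: move[4]->L => LLUULULU VALID
Fold 2: move[1]->U => LUUULULU VALID
Fold 3: move[1]->R => LRUULULU INVALID (collision), skipped
Fold 4: move[7]->D => LUUULULD VALID
Fold 5: move[5]->R => LUUULRLD INVALID (collision), skipped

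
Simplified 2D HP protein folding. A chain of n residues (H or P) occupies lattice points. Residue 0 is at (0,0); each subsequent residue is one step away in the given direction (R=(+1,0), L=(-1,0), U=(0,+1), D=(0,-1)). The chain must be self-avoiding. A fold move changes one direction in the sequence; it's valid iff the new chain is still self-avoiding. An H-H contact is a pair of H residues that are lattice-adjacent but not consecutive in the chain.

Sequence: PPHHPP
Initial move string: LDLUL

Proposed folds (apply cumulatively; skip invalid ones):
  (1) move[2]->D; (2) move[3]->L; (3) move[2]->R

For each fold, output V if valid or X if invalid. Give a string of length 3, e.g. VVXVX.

Answer: XVX

Derivation:
Initial: LDLUL -> [(0, 0), (-1, 0), (-1, -1), (-2, -1), (-2, 0), (-3, 0)]
Fold 1: move[2]->D => LDDUL INVALID (collision), skipped
Fold 2: move[3]->L => LDLLL VALID
Fold 3: move[2]->R => LDRLL INVALID (collision), skipped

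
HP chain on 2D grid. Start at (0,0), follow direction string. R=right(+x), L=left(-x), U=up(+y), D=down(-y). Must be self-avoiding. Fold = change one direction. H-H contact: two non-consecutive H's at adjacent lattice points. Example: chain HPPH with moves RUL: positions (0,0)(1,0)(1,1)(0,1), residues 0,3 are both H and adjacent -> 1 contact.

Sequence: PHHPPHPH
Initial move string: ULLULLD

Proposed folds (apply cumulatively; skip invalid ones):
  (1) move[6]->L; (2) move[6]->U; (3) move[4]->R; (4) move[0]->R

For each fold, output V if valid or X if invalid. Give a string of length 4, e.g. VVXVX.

Initial: ULLULLD -> [(0, 0), (0, 1), (-1, 1), (-2, 1), (-2, 2), (-3, 2), (-4, 2), (-4, 1)]
Fold 1: move[6]->L => ULLULLL VALID
Fold 2: move[6]->U => ULLULLU VALID
Fold 3: move[4]->R => ULLURLU INVALID (collision), skipped
Fold 4: move[0]->R => RLLULLU INVALID (collision), skipped

Answer: VVXX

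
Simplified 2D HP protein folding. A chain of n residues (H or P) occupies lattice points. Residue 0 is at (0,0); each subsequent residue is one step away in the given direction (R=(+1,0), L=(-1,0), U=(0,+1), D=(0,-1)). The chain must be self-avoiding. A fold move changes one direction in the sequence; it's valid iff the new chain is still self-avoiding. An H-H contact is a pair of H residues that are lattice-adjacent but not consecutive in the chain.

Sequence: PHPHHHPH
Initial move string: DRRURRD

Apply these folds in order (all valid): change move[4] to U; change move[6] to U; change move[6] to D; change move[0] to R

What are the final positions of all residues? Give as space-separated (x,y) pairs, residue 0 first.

Initial moves: DRRURRD
Fold: move[4]->U => DRRUURD (positions: [(0, 0), (0, -1), (1, -1), (2, -1), (2, 0), (2, 1), (3, 1), (3, 0)])
Fold: move[6]->U => DRRUURU (positions: [(0, 0), (0, -1), (1, -1), (2, -1), (2, 0), (2, 1), (3, 1), (3, 2)])
Fold: move[6]->D => DRRUURD (positions: [(0, 0), (0, -1), (1, -1), (2, -1), (2, 0), (2, 1), (3, 1), (3, 0)])
Fold: move[0]->R => RRRUURD (positions: [(0, 0), (1, 0), (2, 0), (3, 0), (3, 1), (3, 2), (4, 2), (4, 1)])

Answer: (0,0) (1,0) (2,0) (3,0) (3,1) (3,2) (4,2) (4,1)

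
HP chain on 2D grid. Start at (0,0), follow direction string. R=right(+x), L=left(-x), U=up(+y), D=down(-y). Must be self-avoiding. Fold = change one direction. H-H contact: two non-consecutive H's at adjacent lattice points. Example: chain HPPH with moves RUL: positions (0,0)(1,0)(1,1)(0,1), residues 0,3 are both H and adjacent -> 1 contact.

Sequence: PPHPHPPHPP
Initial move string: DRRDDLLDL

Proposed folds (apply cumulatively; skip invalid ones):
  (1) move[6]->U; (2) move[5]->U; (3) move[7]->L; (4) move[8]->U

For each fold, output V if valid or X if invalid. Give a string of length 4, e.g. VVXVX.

Answer: XXVV

Derivation:
Initial: DRRDDLLDL -> [(0, 0), (0, -1), (1, -1), (2, -1), (2, -2), (2, -3), (1, -3), (0, -3), (0, -4), (-1, -4)]
Fold 1: move[6]->U => DRRDDLUDL INVALID (collision), skipped
Fold 2: move[5]->U => DRRDDULDL INVALID (collision), skipped
Fold 3: move[7]->L => DRRDDLLLL VALID
Fold 4: move[8]->U => DRRDDLLLU VALID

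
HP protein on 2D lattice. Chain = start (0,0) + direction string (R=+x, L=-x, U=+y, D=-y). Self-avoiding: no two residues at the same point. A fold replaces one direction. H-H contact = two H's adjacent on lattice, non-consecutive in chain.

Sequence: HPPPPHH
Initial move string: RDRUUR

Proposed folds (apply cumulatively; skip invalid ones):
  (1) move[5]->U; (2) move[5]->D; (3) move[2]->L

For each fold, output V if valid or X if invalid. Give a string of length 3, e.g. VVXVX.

Initial: RDRUUR -> [(0, 0), (1, 0), (1, -1), (2, -1), (2, 0), (2, 1), (3, 1)]
Fold 1: move[5]->U => RDRUUU VALID
Fold 2: move[5]->D => RDRUUD INVALID (collision), skipped
Fold 3: move[2]->L => RDLUUU INVALID (collision), skipped

Answer: VXX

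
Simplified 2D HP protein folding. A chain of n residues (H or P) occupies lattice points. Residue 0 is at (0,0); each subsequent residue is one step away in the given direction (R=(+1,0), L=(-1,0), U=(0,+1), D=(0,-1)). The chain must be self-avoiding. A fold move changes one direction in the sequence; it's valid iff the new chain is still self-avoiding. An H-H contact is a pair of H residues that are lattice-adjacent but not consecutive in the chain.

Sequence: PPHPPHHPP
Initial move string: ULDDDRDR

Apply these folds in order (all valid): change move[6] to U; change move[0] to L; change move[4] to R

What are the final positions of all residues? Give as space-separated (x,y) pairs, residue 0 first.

Initial moves: ULDDDRDR
Fold: move[6]->U => ULDDDRUR (positions: [(0, 0), (0, 1), (-1, 1), (-1, 0), (-1, -1), (-1, -2), (0, -2), (0, -1), (1, -1)])
Fold: move[0]->L => LLDDDRUR (positions: [(0, 0), (-1, 0), (-2, 0), (-2, -1), (-2, -2), (-2, -3), (-1, -3), (-1, -2), (0, -2)])
Fold: move[4]->R => LLDDRRUR (positions: [(0, 0), (-1, 0), (-2, 0), (-2, -1), (-2, -2), (-1, -2), (0, -2), (0, -1), (1, -1)])

Answer: (0,0) (-1,0) (-2,0) (-2,-1) (-2,-2) (-1,-2) (0,-2) (0,-1) (1,-1)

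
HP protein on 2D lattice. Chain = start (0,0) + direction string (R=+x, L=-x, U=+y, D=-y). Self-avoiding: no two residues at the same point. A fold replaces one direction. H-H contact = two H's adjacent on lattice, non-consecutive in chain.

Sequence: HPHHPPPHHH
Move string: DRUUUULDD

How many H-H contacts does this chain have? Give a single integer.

Answer: 2

Derivation:
Positions: [(0, 0), (0, -1), (1, -1), (1, 0), (1, 1), (1, 2), (1, 3), (0, 3), (0, 2), (0, 1)]
H-H contact: residue 0 @(0,0) - residue 3 @(1, 0)
H-H contact: residue 0 @(0,0) - residue 9 @(0, 1)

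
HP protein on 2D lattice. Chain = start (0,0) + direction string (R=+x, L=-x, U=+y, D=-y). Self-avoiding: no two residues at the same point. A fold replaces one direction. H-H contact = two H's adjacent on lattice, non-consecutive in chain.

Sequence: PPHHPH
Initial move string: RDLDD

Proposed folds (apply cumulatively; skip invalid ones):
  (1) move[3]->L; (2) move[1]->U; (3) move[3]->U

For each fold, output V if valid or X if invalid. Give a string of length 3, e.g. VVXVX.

Initial: RDLDD -> [(0, 0), (1, 0), (1, -1), (0, -1), (0, -2), (0, -3)]
Fold 1: move[3]->L => RDLLD VALID
Fold 2: move[1]->U => RULLD VALID
Fold 3: move[3]->U => RULUD INVALID (collision), skipped

Answer: VVX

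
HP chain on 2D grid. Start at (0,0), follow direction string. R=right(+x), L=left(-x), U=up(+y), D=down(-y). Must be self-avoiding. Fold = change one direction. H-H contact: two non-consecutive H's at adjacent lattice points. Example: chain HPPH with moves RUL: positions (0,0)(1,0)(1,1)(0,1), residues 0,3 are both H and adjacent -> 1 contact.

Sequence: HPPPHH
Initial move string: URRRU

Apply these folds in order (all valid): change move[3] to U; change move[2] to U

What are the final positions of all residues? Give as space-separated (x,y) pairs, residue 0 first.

Answer: (0,0) (0,1) (1,1) (1,2) (1,3) (1,4)

Derivation:
Initial moves: URRRU
Fold: move[3]->U => URRUU (positions: [(0, 0), (0, 1), (1, 1), (2, 1), (2, 2), (2, 3)])
Fold: move[2]->U => URUUU (positions: [(0, 0), (0, 1), (1, 1), (1, 2), (1, 3), (1, 4)])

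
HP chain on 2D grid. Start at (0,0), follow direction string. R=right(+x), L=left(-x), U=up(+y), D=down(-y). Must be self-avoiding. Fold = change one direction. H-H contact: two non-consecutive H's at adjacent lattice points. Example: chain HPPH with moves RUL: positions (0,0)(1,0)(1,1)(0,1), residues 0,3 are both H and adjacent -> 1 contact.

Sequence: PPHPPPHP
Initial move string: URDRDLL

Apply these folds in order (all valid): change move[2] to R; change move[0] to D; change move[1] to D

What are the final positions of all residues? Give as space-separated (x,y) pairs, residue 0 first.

Answer: (0,0) (0,-1) (0,-2) (1,-2) (2,-2) (2,-3) (1,-3) (0,-3)

Derivation:
Initial moves: URDRDLL
Fold: move[2]->R => URRRDLL (positions: [(0, 0), (0, 1), (1, 1), (2, 1), (3, 1), (3, 0), (2, 0), (1, 0)])
Fold: move[0]->D => DRRRDLL (positions: [(0, 0), (0, -1), (1, -1), (2, -1), (3, -1), (3, -2), (2, -2), (1, -2)])
Fold: move[1]->D => DDRRDLL (positions: [(0, 0), (0, -1), (0, -2), (1, -2), (2, -2), (2, -3), (1, -3), (0, -3)])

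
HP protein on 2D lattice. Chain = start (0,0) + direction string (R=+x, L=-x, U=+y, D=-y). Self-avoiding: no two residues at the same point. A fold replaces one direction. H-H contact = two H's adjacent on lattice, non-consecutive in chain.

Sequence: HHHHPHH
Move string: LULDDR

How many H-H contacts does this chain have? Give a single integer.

Positions: [(0, 0), (-1, 0), (-1, 1), (-2, 1), (-2, 0), (-2, -1), (-1, -1)]
H-H contact: residue 1 @(-1,0) - residue 6 @(-1, -1)

Answer: 1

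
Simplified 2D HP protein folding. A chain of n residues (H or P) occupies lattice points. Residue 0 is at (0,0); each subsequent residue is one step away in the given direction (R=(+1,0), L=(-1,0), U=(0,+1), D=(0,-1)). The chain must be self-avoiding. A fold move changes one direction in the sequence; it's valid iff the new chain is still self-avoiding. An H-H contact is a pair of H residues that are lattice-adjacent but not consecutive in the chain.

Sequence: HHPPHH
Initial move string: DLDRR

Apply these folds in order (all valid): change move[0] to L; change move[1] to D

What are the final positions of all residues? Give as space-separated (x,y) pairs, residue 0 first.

Initial moves: DLDRR
Fold: move[0]->L => LLDRR (positions: [(0, 0), (-1, 0), (-2, 0), (-2, -1), (-1, -1), (0, -1)])
Fold: move[1]->D => LDDRR (positions: [(0, 0), (-1, 0), (-1, -1), (-1, -2), (0, -2), (1, -2)])

Answer: (0,0) (-1,0) (-1,-1) (-1,-2) (0,-2) (1,-2)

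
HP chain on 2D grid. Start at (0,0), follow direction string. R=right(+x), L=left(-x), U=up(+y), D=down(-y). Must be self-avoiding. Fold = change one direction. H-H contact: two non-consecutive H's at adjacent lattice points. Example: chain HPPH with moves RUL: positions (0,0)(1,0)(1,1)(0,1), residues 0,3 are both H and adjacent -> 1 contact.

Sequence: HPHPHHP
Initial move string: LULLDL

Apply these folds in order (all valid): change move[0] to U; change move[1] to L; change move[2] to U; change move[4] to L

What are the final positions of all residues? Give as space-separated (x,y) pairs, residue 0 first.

Answer: (0,0) (0,1) (-1,1) (-1,2) (-2,2) (-3,2) (-4,2)

Derivation:
Initial moves: LULLDL
Fold: move[0]->U => UULLDL (positions: [(0, 0), (0, 1), (0, 2), (-1, 2), (-2, 2), (-2, 1), (-3, 1)])
Fold: move[1]->L => ULLLDL (positions: [(0, 0), (0, 1), (-1, 1), (-2, 1), (-3, 1), (-3, 0), (-4, 0)])
Fold: move[2]->U => ULULDL (positions: [(0, 0), (0, 1), (-1, 1), (-1, 2), (-2, 2), (-2, 1), (-3, 1)])
Fold: move[4]->L => ULULLL (positions: [(0, 0), (0, 1), (-1, 1), (-1, 2), (-2, 2), (-3, 2), (-4, 2)])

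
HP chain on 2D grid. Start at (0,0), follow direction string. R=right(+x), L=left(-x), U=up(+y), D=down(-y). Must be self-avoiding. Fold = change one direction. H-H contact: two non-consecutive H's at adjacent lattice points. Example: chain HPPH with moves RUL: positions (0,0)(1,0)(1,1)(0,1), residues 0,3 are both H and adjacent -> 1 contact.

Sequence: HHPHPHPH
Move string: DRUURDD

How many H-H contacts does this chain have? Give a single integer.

Answer: 1

Derivation:
Positions: [(0, 0), (0, -1), (1, -1), (1, 0), (1, 1), (2, 1), (2, 0), (2, -1)]
H-H contact: residue 0 @(0,0) - residue 3 @(1, 0)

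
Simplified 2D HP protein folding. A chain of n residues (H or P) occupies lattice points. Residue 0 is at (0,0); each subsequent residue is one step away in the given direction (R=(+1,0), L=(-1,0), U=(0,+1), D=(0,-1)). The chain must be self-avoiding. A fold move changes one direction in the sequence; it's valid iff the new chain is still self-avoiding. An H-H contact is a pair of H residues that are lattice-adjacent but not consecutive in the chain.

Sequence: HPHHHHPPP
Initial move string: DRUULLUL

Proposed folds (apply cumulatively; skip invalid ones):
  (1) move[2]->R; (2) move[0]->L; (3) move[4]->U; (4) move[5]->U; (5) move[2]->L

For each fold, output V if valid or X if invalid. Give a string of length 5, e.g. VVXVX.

Answer: XXVVX

Derivation:
Initial: DRUULLUL -> [(0, 0), (0, -1), (1, -1), (1, 0), (1, 1), (0, 1), (-1, 1), (-1, 2), (-2, 2)]
Fold 1: move[2]->R => DRRULLUL INVALID (collision), skipped
Fold 2: move[0]->L => LRUULLUL INVALID (collision), skipped
Fold 3: move[4]->U => DRUUULUL VALID
Fold 4: move[5]->U => DRUUUUUL VALID
Fold 5: move[2]->L => DRLUUUUL INVALID (collision), skipped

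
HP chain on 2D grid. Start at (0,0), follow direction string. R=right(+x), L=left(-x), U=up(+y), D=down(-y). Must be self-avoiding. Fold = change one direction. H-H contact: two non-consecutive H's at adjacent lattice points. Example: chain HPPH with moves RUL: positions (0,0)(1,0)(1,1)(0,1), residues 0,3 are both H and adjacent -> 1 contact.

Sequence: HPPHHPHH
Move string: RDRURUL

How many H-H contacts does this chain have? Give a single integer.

Answer: 1

Derivation:
Positions: [(0, 0), (1, 0), (1, -1), (2, -1), (2, 0), (3, 0), (3, 1), (2, 1)]
H-H contact: residue 4 @(2,0) - residue 7 @(2, 1)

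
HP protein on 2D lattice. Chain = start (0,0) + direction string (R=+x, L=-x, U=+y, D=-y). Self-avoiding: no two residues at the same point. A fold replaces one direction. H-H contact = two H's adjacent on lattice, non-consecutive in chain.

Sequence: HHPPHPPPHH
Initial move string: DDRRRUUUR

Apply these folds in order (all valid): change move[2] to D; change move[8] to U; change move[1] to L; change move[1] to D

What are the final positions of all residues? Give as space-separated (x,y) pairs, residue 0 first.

Answer: (0,0) (0,-1) (0,-2) (0,-3) (1,-3) (2,-3) (2,-2) (2,-1) (2,0) (2,1)

Derivation:
Initial moves: DDRRRUUUR
Fold: move[2]->D => DDDRRUUUR (positions: [(0, 0), (0, -1), (0, -2), (0, -3), (1, -3), (2, -3), (2, -2), (2, -1), (2, 0), (3, 0)])
Fold: move[8]->U => DDDRRUUUU (positions: [(0, 0), (0, -1), (0, -2), (0, -3), (1, -3), (2, -3), (2, -2), (2, -1), (2, 0), (2, 1)])
Fold: move[1]->L => DLDRRUUUU (positions: [(0, 0), (0, -1), (-1, -1), (-1, -2), (0, -2), (1, -2), (1, -1), (1, 0), (1, 1), (1, 2)])
Fold: move[1]->D => DDDRRUUUU (positions: [(0, 0), (0, -1), (0, -2), (0, -3), (1, -3), (2, -3), (2, -2), (2, -1), (2, 0), (2, 1)])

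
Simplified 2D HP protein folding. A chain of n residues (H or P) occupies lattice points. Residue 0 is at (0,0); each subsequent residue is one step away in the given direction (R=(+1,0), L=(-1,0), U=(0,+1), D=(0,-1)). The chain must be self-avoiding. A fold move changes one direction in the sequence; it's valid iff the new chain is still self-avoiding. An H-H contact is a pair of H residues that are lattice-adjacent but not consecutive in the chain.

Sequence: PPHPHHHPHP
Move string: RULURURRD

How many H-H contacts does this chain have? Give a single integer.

Answer: 1

Derivation:
Positions: [(0, 0), (1, 0), (1, 1), (0, 1), (0, 2), (1, 2), (1, 3), (2, 3), (3, 3), (3, 2)]
H-H contact: residue 2 @(1,1) - residue 5 @(1, 2)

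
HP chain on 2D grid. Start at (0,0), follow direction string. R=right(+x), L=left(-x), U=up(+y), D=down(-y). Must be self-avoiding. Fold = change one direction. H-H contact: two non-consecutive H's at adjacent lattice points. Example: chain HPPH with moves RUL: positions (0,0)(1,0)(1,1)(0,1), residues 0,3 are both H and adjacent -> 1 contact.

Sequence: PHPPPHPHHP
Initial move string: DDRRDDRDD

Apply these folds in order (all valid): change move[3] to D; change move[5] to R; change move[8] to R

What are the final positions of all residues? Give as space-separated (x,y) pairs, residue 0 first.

Answer: (0,0) (0,-1) (0,-2) (1,-2) (1,-3) (1,-4) (2,-4) (3,-4) (3,-5) (4,-5)

Derivation:
Initial moves: DDRRDDRDD
Fold: move[3]->D => DDRDDDRDD (positions: [(0, 0), (0, -1), (0, -2), (1, -2), (1, -3), (1, -4), (1, -5), (2, -5), (2, -6), (2, -7)])
Fold: move[5]->R => DDRDDRRDD (positions: [(0, 0), (0, -1), (0, -2), (1, -2), (1, -3), (1, -4), (2, -4), (3, -4), (3, -5), (3, -6)])
Fold: move[8]->R => DDRDDRRDR (positions: [(0, 0), (0, -1), (0, -2), (1, -2), (1, -3), (1, -4), (2, -4), (3, -4), (3, -5), (4, -5)])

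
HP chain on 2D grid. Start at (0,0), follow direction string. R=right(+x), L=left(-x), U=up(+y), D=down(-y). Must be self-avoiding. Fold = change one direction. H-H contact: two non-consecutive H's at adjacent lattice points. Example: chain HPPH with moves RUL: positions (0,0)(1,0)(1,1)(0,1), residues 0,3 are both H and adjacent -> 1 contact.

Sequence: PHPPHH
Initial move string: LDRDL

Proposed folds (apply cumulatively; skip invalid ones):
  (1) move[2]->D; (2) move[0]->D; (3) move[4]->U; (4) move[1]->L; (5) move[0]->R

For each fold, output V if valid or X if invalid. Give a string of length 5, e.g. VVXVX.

Answer: VVXVX

Derivation:
Initial: LDRDL -> [(0, 0), (-1, 0), (-1, -1), (0, -1), (0, -2), (-1, -2)]
Fold 1: move[2]->D => LDDDL VALID
Fold 2: move[0]->D => DDDDL VALID
Fold 3: move[4]->U => DDDDU INVALID (collision), skipped
Fold 4: move[1]->L => DLDDL VALID
Fold 5: move[0]->R => RLDDL INVALID (collision), skipped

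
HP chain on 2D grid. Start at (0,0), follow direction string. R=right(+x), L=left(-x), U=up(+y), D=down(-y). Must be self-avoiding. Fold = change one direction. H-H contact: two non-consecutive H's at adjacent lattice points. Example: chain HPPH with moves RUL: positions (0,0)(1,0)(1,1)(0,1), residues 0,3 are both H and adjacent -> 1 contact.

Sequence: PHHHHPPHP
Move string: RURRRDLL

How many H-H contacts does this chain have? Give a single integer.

Answer: 1

Derivation:
Positions: [(0, 0), (1, 0), (1, 1), (2, 1), (3, 1), (4, 1), (4, 0), (3, 0), (2, 0)]
H-H contact: residue 4 @(3,1) - residue 7 @(3, 0)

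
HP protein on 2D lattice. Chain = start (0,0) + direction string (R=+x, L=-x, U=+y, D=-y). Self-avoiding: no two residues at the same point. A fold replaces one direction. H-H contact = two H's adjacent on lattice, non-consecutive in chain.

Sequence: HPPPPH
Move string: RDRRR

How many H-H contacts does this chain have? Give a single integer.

Answer: 0

Derivation:
Positions: [(0, 0), (1, 0), (1, -1), (2, -1), (3, -1), (4, -1)]
No H-H contacts found.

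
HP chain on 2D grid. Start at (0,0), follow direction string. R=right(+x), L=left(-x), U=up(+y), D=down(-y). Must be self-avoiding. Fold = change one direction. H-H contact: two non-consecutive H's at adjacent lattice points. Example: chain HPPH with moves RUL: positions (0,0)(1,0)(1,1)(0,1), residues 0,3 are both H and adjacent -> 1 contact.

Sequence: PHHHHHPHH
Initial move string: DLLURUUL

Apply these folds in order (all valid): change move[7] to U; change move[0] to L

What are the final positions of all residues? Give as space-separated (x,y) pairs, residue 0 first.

Initial moves: DLLURUUL
Fold: move[7]->U => DLLURUUU (positions: [(0, 0), (0, -1), (-1, -1), (-2, -1), (-2, 0), (-1, 0), (-1, 1), (-1, 2), (-1, 3)])
Fold: move[0]->L => LLLURUUU (positions: [(0, 0), (-1, 0), (-2, 0), (-3, 0), (-3, 1), (-2, 1), (-2, 2), (-2, 3), (-2, 4)])

Answer: (0,0) (-1,0) (-2,0) (-3,0) (-3,1) (-2,1) (-2,2) (-2,3) (-2,4)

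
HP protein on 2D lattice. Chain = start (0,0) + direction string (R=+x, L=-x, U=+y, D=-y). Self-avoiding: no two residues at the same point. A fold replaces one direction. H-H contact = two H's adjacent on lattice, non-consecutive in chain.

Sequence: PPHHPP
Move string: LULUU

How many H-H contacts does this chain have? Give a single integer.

Positions: [(0, 0), (-1, 0), (-1, 1), (-2, 1), (-2, 2), (-2, 3)]
No H-H contacts found.

Answer: 0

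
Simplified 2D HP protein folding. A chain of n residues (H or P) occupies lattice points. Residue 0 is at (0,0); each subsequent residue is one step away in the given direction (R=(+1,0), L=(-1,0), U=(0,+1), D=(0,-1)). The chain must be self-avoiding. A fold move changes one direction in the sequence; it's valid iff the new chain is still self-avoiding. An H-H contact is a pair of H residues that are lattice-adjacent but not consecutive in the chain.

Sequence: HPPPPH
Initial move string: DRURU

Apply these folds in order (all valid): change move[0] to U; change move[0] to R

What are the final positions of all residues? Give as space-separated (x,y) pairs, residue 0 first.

Initial moves: DRURU
Fold: move[0]->U => URURU (positions: [(0, 0), (0, 1), (1, 1), (1, 2), (2, 2), (2, 3)])
Fold: move[0]->R => RRURU (positions: [(0, 0), (1, 0), (2, 0), (2, 1), (3, 1), (3, 2)])

Answer: (0,0) (1,0) (2,0) (2,1) (3,1) (3,2)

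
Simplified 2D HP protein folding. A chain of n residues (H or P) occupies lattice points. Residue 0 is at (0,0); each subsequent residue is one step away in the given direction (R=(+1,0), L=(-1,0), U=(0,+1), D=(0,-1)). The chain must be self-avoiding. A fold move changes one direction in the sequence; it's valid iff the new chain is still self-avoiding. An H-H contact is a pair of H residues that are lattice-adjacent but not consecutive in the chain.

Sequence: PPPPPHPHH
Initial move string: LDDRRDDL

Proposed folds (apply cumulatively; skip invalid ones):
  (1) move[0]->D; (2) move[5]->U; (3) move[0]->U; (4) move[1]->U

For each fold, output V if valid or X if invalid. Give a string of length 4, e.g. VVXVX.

Answer: VXXX

Derivation:
Initial: LDDRRDDL -> [(0, 0), (-1, 0), (-1, -1), (-1, -2), (0, -2), (1, -2), (1, -3), (1, -4), (0, -4)]
Fold 1: move[0]->D => DDDRRDDL VALID
Fold 2: move[5]->U => DDDRRUDL INVALID (collision), skipped
Fold 3: move[0]->U => UDDRRDDL INVALID (collision), skipped
Fold 4: move[1]->U => DUDRRDDL INVALID (collision), skipped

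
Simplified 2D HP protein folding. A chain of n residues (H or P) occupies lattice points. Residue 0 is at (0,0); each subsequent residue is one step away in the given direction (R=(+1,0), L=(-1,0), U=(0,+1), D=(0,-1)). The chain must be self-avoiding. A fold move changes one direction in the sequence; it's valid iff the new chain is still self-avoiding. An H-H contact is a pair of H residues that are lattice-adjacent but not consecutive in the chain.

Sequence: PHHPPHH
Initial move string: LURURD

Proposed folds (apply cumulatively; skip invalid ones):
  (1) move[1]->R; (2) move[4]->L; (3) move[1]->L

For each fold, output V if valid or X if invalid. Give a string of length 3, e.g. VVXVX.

Answer: XXX

Derivation:
Initial: LURURD -> [(0, 0), (-1, 0), (-1, 1), (0, 1), (0, 2), (1, 2), (1, 1)]
Fold 1: move[1]->R => LRRURD INVALID (collision), skipped
Fold 2: move[4]->L => LURULD INVALID (collision), skipped
Fold 3: move[1]->L => LLRURD INVALID (collision), skipped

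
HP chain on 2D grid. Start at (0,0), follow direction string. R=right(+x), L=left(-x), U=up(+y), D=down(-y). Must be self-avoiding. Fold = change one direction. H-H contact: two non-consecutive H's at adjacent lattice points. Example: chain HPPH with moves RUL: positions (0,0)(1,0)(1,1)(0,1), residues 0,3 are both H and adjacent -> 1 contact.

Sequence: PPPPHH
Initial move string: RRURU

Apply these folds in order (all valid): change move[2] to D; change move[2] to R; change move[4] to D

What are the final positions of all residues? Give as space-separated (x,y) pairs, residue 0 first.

Initial moves: RRURU
Fold: move[2]->D => RRDRU (positions: [(0, 0), (1, 0), (2, 0), (2, -1), (3, -1), (3, 0)])
Fold: move[2]->R => RRRRU (positions: [(0, 0), (1, 0), (2, 0), (3, 0), (4, 0), (4, 1)])
Fold: move[4]->D => RRRRD (positions: [(0, 0), (1, 0), (2, 0), (3, 0), (4, 0), (4, -1)])

Answer: (0,0) (1,0) (2,0) (3,0) (4,0) (4,-1)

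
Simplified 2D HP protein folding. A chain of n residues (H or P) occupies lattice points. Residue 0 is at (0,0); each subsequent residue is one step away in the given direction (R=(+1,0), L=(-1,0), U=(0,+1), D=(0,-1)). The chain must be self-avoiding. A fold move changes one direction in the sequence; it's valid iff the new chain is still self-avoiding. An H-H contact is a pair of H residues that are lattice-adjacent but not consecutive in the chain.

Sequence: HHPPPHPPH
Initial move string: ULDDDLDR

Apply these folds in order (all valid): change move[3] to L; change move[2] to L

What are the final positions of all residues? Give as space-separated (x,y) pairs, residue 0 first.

Initial moves: ULDDDLDR
Fold: move[3]->L => ULDLDLDR (positions: [(0, 0), (0, 1), (-1, 1), (-1, 0), (-2, 0), (-2, -1), (-3, -1), (-3, -2), (-2, -2)])
Fold: move[2]->L => ULLLDLDR (positions: [(0, 0), (0, 1), (-1, 1), (-2, 1), (-3, 1), (-3, 0), (-4, 0), (-4, -1), (-3, -1)])

Answer: (0,0) (0,1) (-1,1) (-2,1) (-3,1) (-3,0) (-4,0) (-4,-1) (-3,-1)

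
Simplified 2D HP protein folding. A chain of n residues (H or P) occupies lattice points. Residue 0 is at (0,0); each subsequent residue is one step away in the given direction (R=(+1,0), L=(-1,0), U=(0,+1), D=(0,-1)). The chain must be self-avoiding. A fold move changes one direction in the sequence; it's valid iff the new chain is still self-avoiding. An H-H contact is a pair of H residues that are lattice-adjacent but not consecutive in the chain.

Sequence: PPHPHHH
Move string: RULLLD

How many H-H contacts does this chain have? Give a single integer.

Answer: 0

Derivation:
Positions: [(0, 0), (1, 0), (1, 1), (0, 1), (-1, 1), (-2, 1), (-2, 0)]
No H-H contacts found.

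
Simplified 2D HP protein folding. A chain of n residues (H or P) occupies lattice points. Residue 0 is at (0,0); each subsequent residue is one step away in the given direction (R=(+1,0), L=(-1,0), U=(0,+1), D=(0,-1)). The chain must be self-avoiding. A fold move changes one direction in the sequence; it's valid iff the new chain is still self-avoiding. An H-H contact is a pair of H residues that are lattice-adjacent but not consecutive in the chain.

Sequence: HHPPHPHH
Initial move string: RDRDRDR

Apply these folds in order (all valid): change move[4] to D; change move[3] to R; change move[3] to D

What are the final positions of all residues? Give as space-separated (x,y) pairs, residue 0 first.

Initial moves: RDRDRDR
Fold: move[4]->D => RDRDDDR (positions: [(0, 0), (1, 0), (1, -1), (2, -1), (2, -2), (2, -3), (2, -4), (3, -4)])
Fold: move[3]->R => RDRRDDR (positions: [(0, 0), (1, 0), (1, -1), (2, -1), (3, -1), (3, -2), (3, -3), (4, -3)])
Fold: move[3]->D => RDRDDDR (positions: [(0, 0), (1, 0), (1, -1), (2, -1), (2, -2), (2, -3), (2, -4), (3, -4)])

Answer: (0,0) (1,0) (1,-1) (2,-1) (2,-2) (2,-3) (2,-4) (3,-4)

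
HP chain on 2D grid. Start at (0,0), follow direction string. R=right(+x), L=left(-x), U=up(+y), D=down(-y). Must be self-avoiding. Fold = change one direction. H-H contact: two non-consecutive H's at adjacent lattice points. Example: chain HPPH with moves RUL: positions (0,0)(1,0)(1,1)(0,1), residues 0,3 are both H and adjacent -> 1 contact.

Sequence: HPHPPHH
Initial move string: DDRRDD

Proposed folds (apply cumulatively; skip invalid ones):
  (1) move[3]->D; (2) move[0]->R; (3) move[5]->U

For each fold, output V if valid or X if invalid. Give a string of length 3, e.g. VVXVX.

Initial: DDRRDD -> [(0, 0), (0, -1), (0, -2), (1, -2), (2, -2), (2, -3), (2, -4)]
Fold 1: move[3]->D => DDRDDD VALID
Fold 2: move[0]->R => RDRDDD VALID
Fold 3: move[5]->U => RDRDDU INVALID (collision), skipped

Answer: VVX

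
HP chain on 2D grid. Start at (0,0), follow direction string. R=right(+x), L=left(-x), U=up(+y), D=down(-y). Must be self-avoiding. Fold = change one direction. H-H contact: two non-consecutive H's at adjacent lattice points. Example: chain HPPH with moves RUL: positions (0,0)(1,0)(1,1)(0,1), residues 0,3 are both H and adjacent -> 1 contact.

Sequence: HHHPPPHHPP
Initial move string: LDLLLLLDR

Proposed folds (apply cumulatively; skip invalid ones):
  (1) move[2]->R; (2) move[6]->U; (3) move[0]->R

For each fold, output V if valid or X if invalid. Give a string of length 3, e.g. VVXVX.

Initial: LDLLLLLDR -> [(0, 0), (-1, 0), (-1, -1), (-2, -1), (-3, -1), (-4, -1), (-5, -1), (-6, -1), (-6, -2), (-5, -2)]
Fold 1: move[2]->R => LDRLLLLDR INVALID (collision), skipped
Fold 2: move[6]->U => LDLLLLUDR INVALID (collision), skipped
Fold 3: move[0]->R => RDLLLLLDR VALID

Answer: XXV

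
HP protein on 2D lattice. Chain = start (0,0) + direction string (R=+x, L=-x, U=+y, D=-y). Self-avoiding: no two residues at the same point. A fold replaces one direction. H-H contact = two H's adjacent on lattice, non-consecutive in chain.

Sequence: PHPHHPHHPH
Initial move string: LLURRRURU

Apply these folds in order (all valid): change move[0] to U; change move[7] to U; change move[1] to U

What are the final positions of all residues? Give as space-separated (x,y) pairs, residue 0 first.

Answer: (0,0) (0,1) (0,2) (0,3) (1,3) (2,3) (3,3) (3,4) (3,5) (3,6)

Derivation:
Initial moves: LLURRRURU
Fold: move[0]->U => ULURRRURU (positions: [(0, 0), (0, 1), (-1, 1), (-1, 2), (0, 2), (1, 2), (2, 2), (2, 3), (3, 3), (3, 4)])
Fold: move[7]->U => ULURRRUUU (positions: [(0, 0), (0, 1), (-1, 1), (-1, 2), (0, 2), (1, 2), (2, 2), (2, 3), (2, 4), (2, 5)])
Fold: move[1]->U => UUURRRUUU (positions: [(0, 0), (0, 1), (0, 2), (0, 3), (1, 3), (2, 3), (3, 3), (3, 4), (3, 5), (3, 6)])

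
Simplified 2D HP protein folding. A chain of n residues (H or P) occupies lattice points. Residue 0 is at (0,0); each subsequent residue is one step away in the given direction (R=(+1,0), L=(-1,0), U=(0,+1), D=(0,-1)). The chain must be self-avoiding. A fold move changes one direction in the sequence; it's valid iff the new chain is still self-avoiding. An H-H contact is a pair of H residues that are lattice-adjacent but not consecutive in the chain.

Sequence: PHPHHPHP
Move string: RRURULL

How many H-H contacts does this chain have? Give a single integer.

Answer: 1

Derivation:
Positions: [(0, 0), (1, 0), (2, 0), (2, 1), (3, 1), (3, 2), (2, 2), (1, 2)]
H-H contact: residue 3 @(2,1) - residue 6 @(2, 2)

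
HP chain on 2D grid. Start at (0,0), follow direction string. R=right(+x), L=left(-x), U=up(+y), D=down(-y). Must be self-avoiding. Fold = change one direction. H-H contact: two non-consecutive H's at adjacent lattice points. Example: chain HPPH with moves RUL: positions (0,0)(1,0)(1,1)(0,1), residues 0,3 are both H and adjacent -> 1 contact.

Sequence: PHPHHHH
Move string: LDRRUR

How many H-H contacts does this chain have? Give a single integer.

Answer: 0

Derivation:
Positions: [(0, 0), (-1, 0), (-1, -1), (0, -1), (1, -1), (1, 0), (2, 0)]
No H-H contacts found.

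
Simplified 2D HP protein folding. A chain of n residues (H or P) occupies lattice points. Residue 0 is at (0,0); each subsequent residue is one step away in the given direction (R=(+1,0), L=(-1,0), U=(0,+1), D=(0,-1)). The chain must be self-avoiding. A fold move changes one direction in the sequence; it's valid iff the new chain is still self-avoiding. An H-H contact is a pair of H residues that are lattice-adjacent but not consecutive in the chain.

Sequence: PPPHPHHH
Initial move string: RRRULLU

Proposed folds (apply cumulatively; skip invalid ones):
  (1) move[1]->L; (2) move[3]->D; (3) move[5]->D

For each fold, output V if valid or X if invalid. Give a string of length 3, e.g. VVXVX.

Answer: XXX

Derivation:
Initial: RRRULLU -> [(0, 0), (1, 0), (2, 0), (3, 0), (3, 1), (2, 1), (1, 1), (1, 2)]
Fold 1: move[1]->L => RLRULLU INVALID (collision), skipped
Fold 2: move[3]->D => RRRDLLU INVALID (collision), skipped
Fold 3: move[5]->D => RRRULDU INVALID (collision), skipped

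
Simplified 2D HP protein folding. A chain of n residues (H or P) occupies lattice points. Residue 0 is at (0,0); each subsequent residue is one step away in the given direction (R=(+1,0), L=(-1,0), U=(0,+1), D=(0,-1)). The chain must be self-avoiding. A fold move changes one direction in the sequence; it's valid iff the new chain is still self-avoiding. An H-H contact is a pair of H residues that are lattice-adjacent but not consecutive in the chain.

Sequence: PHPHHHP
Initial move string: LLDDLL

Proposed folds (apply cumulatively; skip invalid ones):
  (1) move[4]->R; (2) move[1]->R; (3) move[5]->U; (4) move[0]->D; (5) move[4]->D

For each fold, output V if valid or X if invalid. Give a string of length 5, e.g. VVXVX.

Answer: XXVVX

Derivation:
Initial: LLDDLL -> [(0, 0), (-1, 0), (-2, 0), (-2, -1), (-2, -2), (-3, -2), (-4, -2)]
Fold 1: move[4]->R => LLDDRL INVALID (collision), skipped
Fold 2: move[1]->R => LRDDLL INVALID (collision), skipped
Fold 3: move[5]->U => LLDDLU VALID
Fold 4: move[0]->D => DLDDLU VALID
Fold 5: move[4]->D => DLDDDU INVALID (collision), skipped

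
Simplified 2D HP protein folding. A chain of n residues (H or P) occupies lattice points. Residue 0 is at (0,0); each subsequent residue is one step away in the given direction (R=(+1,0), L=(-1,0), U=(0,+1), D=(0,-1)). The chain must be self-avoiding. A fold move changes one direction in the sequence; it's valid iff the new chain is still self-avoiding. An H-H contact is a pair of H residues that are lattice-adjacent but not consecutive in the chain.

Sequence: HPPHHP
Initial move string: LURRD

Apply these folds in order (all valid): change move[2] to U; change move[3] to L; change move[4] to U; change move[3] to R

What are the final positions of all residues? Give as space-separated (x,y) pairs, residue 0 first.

Answer: (0,0) (-1,0) (-1,1) (-1,2) (0,2) (0,3)

Derivation:
Initial moves: LURRD
Fold: move[2]->U => LUURD (positions: [(0, 0), (-1, 0), (-1, 1), (-1, 2), (0, 2), (0, 1)])
Fold: move[3]->L => LUULD (positions: [(0, 0), (-1, 0), (-1, 1), (-1, 2), (-2, 2), (-2, 1)])
Fold: move[4]->U => LUULU (positions: [(0, 0), (-1, 0), (-1, 1), (-1, 2), (-2, 2), (-2, 3)])
Fold: move[3]->R => LUURU (positions: [(0, 0), (-1, 0), (-1, 1), (-1, 2), (0, 2), (0, 3)])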